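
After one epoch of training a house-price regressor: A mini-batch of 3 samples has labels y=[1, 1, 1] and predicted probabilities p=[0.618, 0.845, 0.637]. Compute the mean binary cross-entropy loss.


L[0] = -ln(0.618) = 0.4813
L[1] = -ln(0.845) = 0.1684
L[2] = -ln(0.637) = 0.451
mean = (0.4813 + 0.1684 + 0.451)/3 = 0.3669

0.3669


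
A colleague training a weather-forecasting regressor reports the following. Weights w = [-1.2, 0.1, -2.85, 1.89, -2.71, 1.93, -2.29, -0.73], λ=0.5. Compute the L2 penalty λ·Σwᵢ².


‖w‖₂² = (-1.2)² + (0.1)² + (-2.85)² + (1.89)² + (-2.71)² + (1.93)² + (-2.29)² + (-0.73)²
     = 1.44 + 0.01 + 8.1225 + 3.5721 + 7.3441 + 3.7249 + 5.2441 + 0.5329
     = 29.9906
λ·‖w‖₂² = 0.5·29.9906 = 14.9953

14.9953


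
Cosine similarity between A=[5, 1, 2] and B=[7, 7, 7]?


A·B = 5·7 + 1·7 + 2·7 = 56
‖A‖ = √30 = 5.4772, ‖B‖ = √147 = 12.1244
cos = 56/(√30·√147) = 56/√4410 = 0.8433

0.8433


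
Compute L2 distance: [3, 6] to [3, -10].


d = √((3-3)² + (6+ 10)²)
  = √(0 + 256)
  = √256 = 16.0

16.0


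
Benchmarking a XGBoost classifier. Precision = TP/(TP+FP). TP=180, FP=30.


Precision = TP/(TP+FP)
= 180/(180+30)
= 180/210 = 85.71%

85.71%


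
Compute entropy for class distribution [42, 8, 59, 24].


Probabilities: [42/133, 8/133, 59/133, 24/133] ≈ [0.3158, 0.0602, 0.4436, 0.1805]
H = -((42/133)·log₂(42/133) + (8/133)·log₂(8/133) + (59/133)·log₂(59/133) + (24/133)·log₂(24/133))
  = 1.735 bits

1.735 bits


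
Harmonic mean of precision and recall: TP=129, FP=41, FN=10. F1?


Precision = 129/170 = 0.7588
Recall = 129/139 = 0.9281
F1 = 2·P·R/(P+R) = 2·TP/(2·TP+FP+FN) = 258/(258+41+10) = 258/309 = 0.835

0.835


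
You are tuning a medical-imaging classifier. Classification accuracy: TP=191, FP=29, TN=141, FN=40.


Accuracy = (TP+TN)/(TP+TN+FP+FN)
= (191+141)/(401)
= 332/401 = 82.79%

82.79%


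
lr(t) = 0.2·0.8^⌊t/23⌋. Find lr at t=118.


n_drops = ⌊118/23⌋ = 5
lr = 0.2·0.8^5 = 0.2·0.32768 = 0.065536

0.065536


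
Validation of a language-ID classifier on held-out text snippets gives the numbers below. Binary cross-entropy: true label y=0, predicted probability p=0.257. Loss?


BCE = -[y·ln(p) + (1-y)·ln(1-p)]
= -0 - 1·ln(1-0.257)
= -ln(0.743) = 0.2971

0.2971


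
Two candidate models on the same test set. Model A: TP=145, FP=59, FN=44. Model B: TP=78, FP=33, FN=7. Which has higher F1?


Model A: P=145/204=0.7108, R=145/189=0.7672, F1=2PR/(P+R)=2TP/(2TP+FP+FN)=290/393=0.7379
Model B: P=78/111=0.7027, R=78/85=0.9176, F1=2PR/(P+R)=2TP/(2TP+FP+FN)=156/196=0.7959
0.7379 < 0.7959 → Model B

Model B


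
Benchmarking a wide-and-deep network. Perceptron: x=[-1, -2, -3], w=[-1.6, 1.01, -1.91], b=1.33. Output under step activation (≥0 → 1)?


z = (-1)·(-1.6) + (-2)·(1.01) + (-3)·(-1.91) + 1.33
  = 6.64
step(z) = 1 (z≥0)

1


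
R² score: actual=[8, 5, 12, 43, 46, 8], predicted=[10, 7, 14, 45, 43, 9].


ȳ = 20.3333
SS_res = Σ(y-ŷ)² = 26
SS_tot = Σ(y-ȳ)² = 1781.33
R² = 1 - SS_res/SS_tot = 1 - 0.0146 = 0.9854

0.9854


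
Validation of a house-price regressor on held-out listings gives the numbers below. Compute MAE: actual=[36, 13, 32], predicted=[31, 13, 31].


Absolute errors: |36-31|=5, |13-13|=0, |32-31|=1
Sum = 6
MAE = 6/3 = 2

2


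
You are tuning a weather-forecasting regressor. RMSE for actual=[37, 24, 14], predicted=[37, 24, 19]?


MSE = 25/3 = 8.3333
RMSE = √(25/3) = 2.8868

2.8868


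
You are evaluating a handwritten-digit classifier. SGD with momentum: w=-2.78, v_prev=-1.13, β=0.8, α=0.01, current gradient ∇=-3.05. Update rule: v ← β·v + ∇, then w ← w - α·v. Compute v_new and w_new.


v_new = 0.8·-1.13 - 3.05 = -0.904 - 3.05 = -3.954
w_new = -2.78 - 0.01·-3.954 = -2.78 + 0.03954 = -2.74046

v_new=-3.954, w_new=-2.74046


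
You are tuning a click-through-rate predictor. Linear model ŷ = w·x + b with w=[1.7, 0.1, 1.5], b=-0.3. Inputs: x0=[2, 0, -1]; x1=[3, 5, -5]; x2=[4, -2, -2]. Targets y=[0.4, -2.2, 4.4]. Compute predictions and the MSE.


ŷ0 = (1.7)·(2) + (0.1)·(0) + (1.5)·(-1) - 0.3 = 1.6
ŷ1 = (1.7)·(3) + (0.1)·(5) + (1.5)·(-5) - 0.3 = -2.2
ŷ2 = (1.7)·(4) + (0.1)·(-2) + (1.5)·(-2) - 0.3 = 3.3
errors² = [1.44, 0.0, 1.21]
MSE = 2.6500/3 = 0.8833

0.8833


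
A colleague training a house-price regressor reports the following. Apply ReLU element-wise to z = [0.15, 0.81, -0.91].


ReLU(0.15) = max(0, 0.15) = 0.15
ReLU(0.81) = max(0, 0.81) = 0.81
ReLU(-0.91) = max(0, -0.91) = 0.0
result = [0.15, 0.81, 0.0]

[0.15, 0.81, 0.0]


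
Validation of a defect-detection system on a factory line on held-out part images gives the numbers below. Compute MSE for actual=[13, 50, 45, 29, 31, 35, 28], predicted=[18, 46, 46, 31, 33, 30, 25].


Squared errors: (13-18)²=25, (50-46)²=16, (45-46)²=1, (29-31)²=4, (31-33)²=4, (35-30)²=25, (28-25)²=9
Sum = 84
MSE = 84/7 = 12

12


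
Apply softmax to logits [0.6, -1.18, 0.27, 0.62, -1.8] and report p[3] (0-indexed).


Exponentials: e^0.6=1.8221, e^-1.18=0.3073, e^0.27=1.31, e^0.62=1.8589, e^-1.8=0.1653
Sum = 5.4636
Softmax = [0.3335, 0.0562, 0.2398, 0.3402, 0.0303]
p[3] = 1.8589/5.4636 = 0.3402

0.3402


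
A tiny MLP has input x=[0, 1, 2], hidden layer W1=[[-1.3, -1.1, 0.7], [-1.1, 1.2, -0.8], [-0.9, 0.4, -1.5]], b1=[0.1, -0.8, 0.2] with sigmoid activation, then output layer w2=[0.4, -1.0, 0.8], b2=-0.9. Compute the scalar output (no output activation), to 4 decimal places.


z1[0] = (-1.3)·(0) + (-1.1)·(1) + (0.7)·(2) + 0.1 = 0.4
z1[1] = (-1.1)·(0) + (1.2)·(1) + (-0.8)·(2) - 0.8 = -1.2
z1[2] = (-0.9)·(0) + (0.4)·(1) + (-1.5)·(2) + 0.2 = -2.4
h = sigmoid(z1) = [0.5987, 0.2315, 0.0832]
output = (0.4)·(0.5987) + (-1.0)·(0.2315) + (0.8)·(0.0832) - 0.9 = -0.8255

-0.8255


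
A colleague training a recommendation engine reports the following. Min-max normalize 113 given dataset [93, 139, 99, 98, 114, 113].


min=93, max=139
(113-93)/(139-93) = 20/46 = 0.4348

0.4348


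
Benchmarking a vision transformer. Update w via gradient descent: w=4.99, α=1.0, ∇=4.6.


w_new = w - α·∇
= 4.99 - 1.0·4.6
= 4.99 - 4.6
= 0.39

0.39


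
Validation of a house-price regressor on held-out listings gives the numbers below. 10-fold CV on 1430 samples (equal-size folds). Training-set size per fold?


Fold size = 1430/10 = 143
Training per fold = 1430 - 143 = 1287

1287


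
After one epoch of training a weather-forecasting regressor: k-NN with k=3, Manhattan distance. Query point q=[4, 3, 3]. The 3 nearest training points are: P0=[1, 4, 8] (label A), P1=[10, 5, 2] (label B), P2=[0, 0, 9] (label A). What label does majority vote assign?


d(q,P0) = 9  (label A)
d(q,P1) = 9  (label B)
d(q,P2) = 13  (label A)
Votes: A=2, B=1
Majority → A

A


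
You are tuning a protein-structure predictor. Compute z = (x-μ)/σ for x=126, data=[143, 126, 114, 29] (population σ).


μ = 103, σ = 43.9488
z = (126 - 103)/43.9488 = 0.5233

0.5233


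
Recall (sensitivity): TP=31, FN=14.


Recall = TP/(TP+FN)
= 31/(31+14)
= 31/45 = 68.89%

68.89%


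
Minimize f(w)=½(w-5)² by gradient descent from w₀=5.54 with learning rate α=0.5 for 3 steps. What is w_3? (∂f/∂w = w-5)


step 1: grad = 5.54-5 = 0.54; w = 5.54 - 0.5·(0.54) = 5.27
step 2: grad = 5.27-5 = 0.27; w = 5.27 - 0.5·(0.27) = 5.135
step 3: grad = 5.135-5 = 0.135; w = 5.135 - 0.5·(0.135) = 5.0675

5.0675


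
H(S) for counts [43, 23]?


Probabilities: [43/66, 23/66] ≈ [0.6515, 0.3485]
H = -((43/66)·log₂(43/66) + (23/66)·log₂(23/66))
  = 0.9327 bits

0.9327 bits


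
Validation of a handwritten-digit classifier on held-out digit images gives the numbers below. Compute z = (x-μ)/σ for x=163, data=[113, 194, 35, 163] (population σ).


μ = 126.25, σ = 60.089
z = (163 - 126.25)/60.089 = 0.6116

0.6116


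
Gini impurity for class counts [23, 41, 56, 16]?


Probabilities: [23/136, 41/136, 56/136, 16/136] ≈ [0.1691, 0.3015, 0.4118, 0.1176]
Σpᵢ² = (529 + 1681 + 3136 + 256)/136² = 5602/18496
Gini = 1 - Σpᵢ² = 1 - 5602/18496 = 0.6971

0.6971


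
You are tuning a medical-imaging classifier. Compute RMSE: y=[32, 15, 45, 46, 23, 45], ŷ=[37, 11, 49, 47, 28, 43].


MSE = 87/6 = 14.5
RMSE = √(87/6) = 3.8079

3.8079


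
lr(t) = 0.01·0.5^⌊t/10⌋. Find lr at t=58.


n_drops = ⌊58/10⌋ = 5
lr = 0.01·0.5^5 = 0.01·0.03125 = 0.0003125

0.0003125


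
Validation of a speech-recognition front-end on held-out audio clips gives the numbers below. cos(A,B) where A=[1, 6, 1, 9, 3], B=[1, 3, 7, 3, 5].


A·B = 1·1 + 6·3 + 1·7 + 9·3 + 3·5 = 68
‖A‖ = √128 = 11.3137, ‖B‖ = √93 = 9.6437
cos = 68/(√128·√93) = 68/√11904 = 0.6233

0.6233


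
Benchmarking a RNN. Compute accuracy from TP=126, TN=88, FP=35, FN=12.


Accuracy = (TP+TN)/(TP+TN+FP+FN)
= (126+88)/(261)
= 214/261 = 81.99%

81.99%


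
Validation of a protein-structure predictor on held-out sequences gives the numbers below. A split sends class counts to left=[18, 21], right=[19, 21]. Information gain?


Parent = [37, 42], H_parent = 0.9971
H_left = 0.9957 (n=39), H_right = 0.9982 (n=40)
H_children = (39/79)·0.9957 + (40/79)·0.9982 = 0.997
IG = 0.9971 - 0.997 = 0.0001

0.0001


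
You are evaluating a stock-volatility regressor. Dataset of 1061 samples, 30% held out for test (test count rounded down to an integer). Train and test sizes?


Test = ⌊1061·30/100⌋ = 318
Train = 1061 - 318 = 743

Train: 743, Test: 318


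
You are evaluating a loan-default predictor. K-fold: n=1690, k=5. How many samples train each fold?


Fold size = 1690/5 = 338
Training per fold = 1690 - 338 = 1352

1352


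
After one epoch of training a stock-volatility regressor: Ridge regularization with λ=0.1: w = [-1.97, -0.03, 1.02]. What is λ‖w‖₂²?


‖w‖₂² = (-1.97)² + (-0.03)² + (1.02)²
     = 3.8809 + 0.0009 + 1.0404
     = 4.9222
λ·‖w‖₂² = 0.1·4.9222 = 0.49222

0.49222


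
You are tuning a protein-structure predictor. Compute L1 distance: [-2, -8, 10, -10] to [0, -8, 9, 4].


d = |-2-0| + |-8+ 8| + |10-9| + |-10-4|
  = 2 + 0 + 1 + 14
  = 17

17


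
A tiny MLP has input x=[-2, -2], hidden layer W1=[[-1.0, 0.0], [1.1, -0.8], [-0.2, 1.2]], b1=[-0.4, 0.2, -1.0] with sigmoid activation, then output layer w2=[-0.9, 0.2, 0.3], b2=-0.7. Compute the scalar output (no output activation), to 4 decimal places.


z1[0] = (-1.0)·(-2) + (0.0)·(-2) - 0.4 = 1.6
z1[1] = (1.1)·(-2) + (-0.8)·(-2) + 0.2 = -0.4
z1[2] = (-0.2)·(-2) + (1.2)·(-2) - 1.0 = -3.0
h = sigmoid(z1) = [0.832, 0.4013, 0.0474]
output = (-0.9)·(0.832) + (0.2)·(0.4013) + (0.3)·(0.0474) - 0.7 = -1.3543

-1.3543


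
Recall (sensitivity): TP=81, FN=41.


Recall = TP/(TP+FN)
= 81/(81+41)
= 81/122 = 66.39%

66.39%


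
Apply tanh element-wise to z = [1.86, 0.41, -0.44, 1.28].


tanh(1.86) = 0.9527
tanh(0.41) = 0.3885
tanh(-0.44) = -0.4136
tanh(1.28) = 0.8565
result = [0.9527, 0.3885, -0.4136, 0.8565]

[0.9527, 0.3885, -0.4136, 0.8565]


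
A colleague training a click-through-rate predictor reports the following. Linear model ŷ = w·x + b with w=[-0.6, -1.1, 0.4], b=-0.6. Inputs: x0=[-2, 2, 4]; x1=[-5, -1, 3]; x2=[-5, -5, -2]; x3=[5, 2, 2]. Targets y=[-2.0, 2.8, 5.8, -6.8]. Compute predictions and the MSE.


ŷ0 = (-0.6)·(-2) + (-1.1)·(2) + (0.4)·(4) - 0.6 = -0.0
ŷ1 = (-0.6)·(-5) + (-1.1)·(-1) + (0.4)·(3) - 0.6 = 4.7
ŷ2 = (-0.6)·(-5) + (-1.1)·(-5) + (0.4)·(-2) - 0.6 = 7.1
ŷ3 = (-0.6)·(5) + (-1.1)·(2) + (0.4)·(2) - 0.6 = -5.0
errors² = [4.0, 3.61, 1.69, 3.24]
MSE = 12.5400/4 = 3.135

3.135


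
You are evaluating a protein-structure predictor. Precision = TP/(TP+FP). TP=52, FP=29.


Precision = TP/(TP+FP)
= 52/(52+29)
= 52/81 = 64.2%

64.2%


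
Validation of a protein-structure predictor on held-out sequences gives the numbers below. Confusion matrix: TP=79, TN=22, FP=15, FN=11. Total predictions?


Total = TP + TN + FP + FN
= 79 + 22 + 15 + 11
= 127
(Predicted positive: 94, predicted negative: 33)

127


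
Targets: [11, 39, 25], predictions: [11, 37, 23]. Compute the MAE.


Absolute errors: |11-11|=0, |39-37|=2, |25-23|=2
Sum = 4
MAE = 4/3 = 4/3

4/3


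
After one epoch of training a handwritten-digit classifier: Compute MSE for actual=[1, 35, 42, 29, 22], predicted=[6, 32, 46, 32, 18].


Squared errors: (1-6)²=25, (35-32)²=9, (42-46)²=16, (29-32)²=9, (22-18)²=16
Sum = 75
MSE = 75/5 = 15

15


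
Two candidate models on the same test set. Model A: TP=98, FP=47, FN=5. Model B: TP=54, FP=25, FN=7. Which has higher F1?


Model A: P=98/145=0.6759, R=98/103=0.9515, F1=2PR/(P+R)=2TP/(2TP+FP+FN)=196/248=0.7903
Model B: P=54/79=0.6835, R=54/61=0.8852, F1=2PR/(P+R)=2TP/(2TP+FP+FN)=108/140=0.7714
0.7903 > 0.7714 → Model A

Model A


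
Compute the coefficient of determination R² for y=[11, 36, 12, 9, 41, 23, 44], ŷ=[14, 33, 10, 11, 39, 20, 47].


ȳ = 25.1429
SS_res = Σ(y-ŷ)² = 48
SS_tot = Σ(y-ȳ)² = 1362.86
R² = 1 - SS_res/SS_tot = 1 - 0.0352 = 0.9648

0.9648


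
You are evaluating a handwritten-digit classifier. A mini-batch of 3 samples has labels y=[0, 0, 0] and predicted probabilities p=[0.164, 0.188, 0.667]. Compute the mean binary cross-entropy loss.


L[0] = -ln(1-0.164) = -ln(0.836) = 0.1791
L[1] = -ln(1-0.188) = -ln(0.812) = 0.2083
L[2] = -ln(1-0.667) = -ln(0.333) = 1.0996
mean = (0.1791 + 0.2083 + 1.0996)/3 = 0.4957

0.4957


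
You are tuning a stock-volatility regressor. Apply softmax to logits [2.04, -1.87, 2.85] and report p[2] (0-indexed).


Exponentials: e^2.04=7.6906, e^-1.87=0.1541, e^2.85=17.2878
Sum = 25.1325
Softmax = [0.306, 0.0061, 0.6879]
p[2] = 17.2878/25.1325 = 0.6879

0.6879


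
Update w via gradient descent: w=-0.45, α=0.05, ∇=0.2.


w_new = w - α·∇
= -0.45 - 0.05·0.2
= -0.45 - 0.01
= -0.46

-0.46


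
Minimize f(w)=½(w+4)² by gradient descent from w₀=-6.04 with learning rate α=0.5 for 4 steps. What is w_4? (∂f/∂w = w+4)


step 1: grad = -6.04+4 = -2.04; w = -6.04 - 0.5·(-2.04) = -5.02
step 2: grad = -5.02+4 = -1.02; w = -5.02 - 0.5·(-1.02) = -4.51
step 3: grad = -4.51+4 = -0.51; w = -4.51 - 0.5·(-0.51) = -4.255
step 4: grad = -4.255+4 = -0.255; w = -4.255 - 0.5·(-0.255) = -4.1275

-4.1275


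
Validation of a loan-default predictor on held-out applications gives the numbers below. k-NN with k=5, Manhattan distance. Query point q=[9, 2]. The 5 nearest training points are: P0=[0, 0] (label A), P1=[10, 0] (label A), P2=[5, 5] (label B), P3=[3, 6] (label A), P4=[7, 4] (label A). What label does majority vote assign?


d(q,P0) = 11  (label A)
d(q,P1) = 3  (label A)
d(q,P2) = 7  (label B)
d(q,P3) = 10  (label A)
d(q,P4) = 4  (label A)
Votes: A=4, B=1
Majority → A

A


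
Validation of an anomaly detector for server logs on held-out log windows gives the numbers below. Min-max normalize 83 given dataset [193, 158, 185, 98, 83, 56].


min=56, max=193
(83-56)/(193-56) = 27/137 = 0.1971

0.1971


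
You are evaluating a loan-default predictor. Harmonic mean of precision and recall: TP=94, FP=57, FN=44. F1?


Precision = 94/151 = 0.6225
Recall = 94/138 = 0.6812
F1 = 2·P·R/(P+R) = 2·TP/(2·TP+FP+FN) = 188/(188+57+44) = 188/289 = 0.6505

0.6505


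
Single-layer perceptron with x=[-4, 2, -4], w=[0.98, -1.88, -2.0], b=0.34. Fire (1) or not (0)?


z = (-4)·(0.98) + (2)·(-1.88) + (-4)·(-2.0) + 0.34
  = 0.66
step(z) = 1 (z≥0)

1


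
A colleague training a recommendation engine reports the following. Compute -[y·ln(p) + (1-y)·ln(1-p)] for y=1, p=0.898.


BCE = -[y·ln(p) + (1-y)·ln(1-p)]
= -1·ln(0.898) - 0
= -ln(0.898) = 0.1076

0.1076


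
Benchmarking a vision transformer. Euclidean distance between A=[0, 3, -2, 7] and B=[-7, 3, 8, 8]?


d = √((0+ 7)² + (3-3)² + (-2-8)² + (7-8)²)
  = √(49 + 0 + 100 + 1)
  = √150 = 12.2474

12.2474


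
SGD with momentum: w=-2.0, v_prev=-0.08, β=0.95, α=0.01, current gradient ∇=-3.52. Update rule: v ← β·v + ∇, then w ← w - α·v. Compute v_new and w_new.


v_new = 0.95·-0.08 - 3.52 = -0.076 - 3.52 = -3.596
w_new = -2.0 - 0.01·-3.596 = -2.0 + 0.03596 = -1.96404

v_new=-3.596, w_new=-1.96404


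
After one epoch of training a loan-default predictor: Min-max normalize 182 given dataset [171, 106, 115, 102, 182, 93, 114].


min=93, max=182
(182-93)/(182-93) = 89/89 = 1.0

1.0


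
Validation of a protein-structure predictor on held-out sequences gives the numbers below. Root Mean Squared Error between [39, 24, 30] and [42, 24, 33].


MSE = 18/3 = 6
RMSE = √(18/3) = 2.4495

2.4495


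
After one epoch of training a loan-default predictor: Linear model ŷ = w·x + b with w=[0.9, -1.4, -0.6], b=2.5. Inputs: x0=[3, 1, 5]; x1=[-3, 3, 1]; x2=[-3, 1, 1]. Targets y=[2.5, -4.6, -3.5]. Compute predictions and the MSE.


ŷ0 = (0.9)·(3) + (-1.4)·(1) + (-0.6)·(5) + 2.5 = 0.8
ŷ1 = (0.9)·(-3) + (-1.4)·(3) + (-0.6)·(1) + 2.5 = -5.0
ŷ2 = (0.9)·(-3) + (-1.4)·(1) + (-0.6)·(1) + 2.5 = -2.2
errors² = [2.89, 0.16, 1.69]
MSE = 4.7400/3 = 1.58

1.58


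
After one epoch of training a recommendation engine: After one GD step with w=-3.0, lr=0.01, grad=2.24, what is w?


w_new = w - α·∇
= -3.0 - 0.01·2.24
= -3.0 - 0.0224
= -3.0224

-3.0224


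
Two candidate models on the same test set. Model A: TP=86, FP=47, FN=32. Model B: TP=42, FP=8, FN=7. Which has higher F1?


Model A: P=86/133=0.6466, R=86/118=0.7288, F1=2PR/(P+R)=2TP/(2TP+FP+FN)=172/251=0.6853
Model B: P=42/50=0.84, R=42/49=0.8571, F1=2PR/(P+R)=2TP/(2TP+FP+FN)=84/99=0.8485
0.6853 < 0.8485 → Model B

Model B


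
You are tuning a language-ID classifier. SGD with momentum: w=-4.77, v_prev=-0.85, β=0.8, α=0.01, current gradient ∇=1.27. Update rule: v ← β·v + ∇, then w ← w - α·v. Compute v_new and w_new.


v_new = 0.8·-0.85 + 1.27 = -0.68 + 1.27 = 0.59
w_new = -4.77 - 0.01·0.59 = -4.77 - 0.0059 = -4.7759

v_new=0.59, w_new=-4.7759


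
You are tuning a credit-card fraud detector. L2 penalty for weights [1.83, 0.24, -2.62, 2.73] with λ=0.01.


‖w‖₂² = (1.83)² + (0.24)² + (-2.62)² + (2.73)²
     = 3.3489 + 0.0576 + 6.8644 + 7.4529
     = 17.7238
λ·‖w‖₂² = 0.01·17.7238 = 0.177238

0.177238


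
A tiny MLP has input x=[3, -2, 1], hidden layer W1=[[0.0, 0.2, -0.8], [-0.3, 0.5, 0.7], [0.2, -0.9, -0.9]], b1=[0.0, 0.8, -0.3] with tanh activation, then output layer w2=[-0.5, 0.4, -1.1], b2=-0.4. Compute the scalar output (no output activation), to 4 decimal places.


z1[0] = (0.0)·(3) + (0.2)·(-2) + (-0.8)·(1) + 0.0 = -1.2
z1[1] = (-0.3)·(3) + (0.5)·(-2) + (0.7)·(1) + 0.8 = -0.4
z1[2] = (0.2)·(3) + (-0.9)·(-2) + (-0.9)·(1) - 0.3 = 1.2
h = tanh(z1) = [-0.8337, -0.3799, 0.8337]
output = (-0.5)·(-0.8337) + (0.4)·(-0.3799) + (-1.1)·(0.8337) - 0.4 = -1.0522

-1.0522


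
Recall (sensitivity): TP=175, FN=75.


Recall = TP/(TP+FN)
= 175/(175+75)
= 175/250 = 70.0%

70.0%


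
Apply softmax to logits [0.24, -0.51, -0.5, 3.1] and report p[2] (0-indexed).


Exponentials: e^0.24=1.2712, e^-0.51=0.6005, e^-0.5=0.6065, e^3.1=22.198
Sum = 24.6762
Softmax = [0.0515, 0.0243, 0.0246, 0.8996]
p[2] = 0.6065/24.6762 = 0.0246

0.0246


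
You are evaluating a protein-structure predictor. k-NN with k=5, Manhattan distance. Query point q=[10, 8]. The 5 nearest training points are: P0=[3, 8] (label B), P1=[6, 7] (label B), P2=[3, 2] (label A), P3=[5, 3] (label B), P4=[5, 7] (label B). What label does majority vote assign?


d(q,P0) = 7  (label B)
d(q,P1) = 5  (label B)
d(q,P2) = 13  (label A)
d(q,P3) = 10  (label B)
d(q,P4) = 6  (label B)
Votes: A=1, B=4
Majority → B

B


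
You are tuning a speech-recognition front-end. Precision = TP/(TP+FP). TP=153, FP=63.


Precision = TP/(TP+FP)
= 153/(153+63)
= 153/216 = 70.83%

70.83%


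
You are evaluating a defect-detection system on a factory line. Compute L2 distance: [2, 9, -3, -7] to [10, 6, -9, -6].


d = √((2-10)² + (9-6)² + (-3+ 9)² + (-7+ 6)²)
  = √(64 + 9 + 36 + 1)
  = √110 = 10.4881

10.4881


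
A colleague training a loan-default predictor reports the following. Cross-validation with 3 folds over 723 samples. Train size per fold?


Fold size = 723/3 = 241
Training per fold = 723 - 241 = 482

482


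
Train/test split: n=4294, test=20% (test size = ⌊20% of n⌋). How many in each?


Test = ⌊4294·20/100⌋ = 858
Train = 4294 - 858 = 3436

Train: 3436, Test: 858


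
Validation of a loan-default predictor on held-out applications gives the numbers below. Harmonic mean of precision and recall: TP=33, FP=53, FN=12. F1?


Precision = 33/86 = 0.3837
Recall = 33/45 = 0.7333
F1 = 2·P·R/(P+R) = 2·TP/(2·TP+FP+FN) = 66/(66+53+12) = 66/131 = 0.5038

0.5038


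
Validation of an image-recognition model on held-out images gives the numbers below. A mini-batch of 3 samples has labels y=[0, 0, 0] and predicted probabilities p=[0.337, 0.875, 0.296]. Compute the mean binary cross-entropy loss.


L[0] = -ln(1-0.337) = -ln(0.663) = 0.411
L[1] = -ln(1-0.875) = -ln(0.125) = 2.0794
L[2] = -ln(1-0.296) = -ln(0.704) = 0.351
mean = (0.411 + 2.0794 + 0.351)/3 = 0.9471

0.9471


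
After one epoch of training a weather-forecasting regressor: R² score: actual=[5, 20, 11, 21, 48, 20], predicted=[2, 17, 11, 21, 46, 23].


ȳ = 20.8333
SS_res = Σ(y-ŷ)² = 31
SS_tot = Σ(y-ȳ)² = 1086.83
R² = 1 - SS_res/SS_tot = 1 - 0.0285 = 0.9715

0.9715


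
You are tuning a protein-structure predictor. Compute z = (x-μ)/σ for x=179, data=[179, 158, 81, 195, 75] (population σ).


μ = 137.6, σ = 50.0943
z = (179 - 137.6)/50.0943 = 0.8264

0.8264


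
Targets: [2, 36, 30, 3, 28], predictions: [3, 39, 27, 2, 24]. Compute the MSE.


Squared errors: (2-3)²=1, (36-39)²=9, (30-27)²=9, (3-2)²=1, (28-24)²=16
Sum = 36
MSE = 36/5 = 36/5

36/5


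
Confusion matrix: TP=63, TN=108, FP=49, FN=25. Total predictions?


Total = TP + TN + FP + FN
= 63 + 108 + 49 + 25
= 245
(Predicted positive: 112, predicted negative: 133)

245


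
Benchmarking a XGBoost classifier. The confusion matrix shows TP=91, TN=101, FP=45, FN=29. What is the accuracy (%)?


Accuracy = (TP+TN)/(TP+TN+FP+FN)
= (91+101)/(266)
= 192/266 = 72.18%

72.18%


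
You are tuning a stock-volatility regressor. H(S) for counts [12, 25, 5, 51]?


Probabilities: [12/93, 25/93, 5/93, 51/93] ≈ [0.129, 0.2688, 0.0538, 0.5484]
H = -((12/93)·log₂(12/93) + (25/93)·log₂(25/93) + (5/93)·log₂(5/93) + (51/93)·log₂(51/93))
  = 1.5927 bits

1.5927 bits


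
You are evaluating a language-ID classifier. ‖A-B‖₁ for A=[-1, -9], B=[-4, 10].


d = |-1+ 4| + |-9-10|
  = 3 + 19
  = 22

22


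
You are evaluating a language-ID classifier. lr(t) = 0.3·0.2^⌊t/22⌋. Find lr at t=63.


n_drops = ⌊63/22⌋ = 2
lr = 0.3·0.2^2 = 0.3·0.04 = 0.012

0.012


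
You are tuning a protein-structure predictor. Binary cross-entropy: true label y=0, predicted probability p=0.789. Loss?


BCE = -[y·ln(p) + (1-y)·ln(1-p)]
= -0 - 1·ln(1-0.789)
= -ln(0.211) = 1.5559

1.5559


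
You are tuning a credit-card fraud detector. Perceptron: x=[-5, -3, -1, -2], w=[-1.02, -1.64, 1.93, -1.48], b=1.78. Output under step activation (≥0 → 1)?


z = (-5)·(-1.02) + (-3)·(-1.64) + (-1)·(1.93) + (-2)·(-1.48) + 1.78
  = 12.83
step(z) = 1 (z≥0)

1


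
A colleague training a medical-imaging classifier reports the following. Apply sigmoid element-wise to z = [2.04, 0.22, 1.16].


σ(2.04) = 1/(1+e^-2.04) = 0.8849
σ(0.22) = 1/(1+e^-0.22) = 0.5548
σ(1.16) = 1/(1+e^-1.16) = 0.7613
result = [0.8849, 0.5548, 0.7613]

[0.8849, 0.5548, 0.7613]


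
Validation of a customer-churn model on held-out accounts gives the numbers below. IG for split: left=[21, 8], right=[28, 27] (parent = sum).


Parent = [49, 35], H_parent = 0.9799
H_left = 0.8498 (n=29), H_right = 0.9998 (n=55)
H_children = (29/84)·0.8498 + (55/84)·0.9998 = 0.948
IG = 0.9799 - 0.948 = 0.0319

0.0319


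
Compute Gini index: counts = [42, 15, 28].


Probabilities: [42/85, 15/85, 28/85] ≈ [0.4941, 0.1765, 0.3294]
Σpᵢ² = (1764 + 225 + 784)/85² = 2773/7225
Gini = 1 - Σpᵢ² = 1 - 2773/7225 = 0.6162

0.6162


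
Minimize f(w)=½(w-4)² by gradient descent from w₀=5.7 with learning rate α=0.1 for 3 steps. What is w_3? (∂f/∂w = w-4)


step 1: grad = 5.7-4 = 1.7; w = 5.7 - 0.1·(1.7) = 5.53
step 2: grad = 5.53-4 = 1.53; w = 5.53 - 0.1·(1.53) = 5.377
step 3: grad = 5.377-4 = 1.377; w = 5.377 - 0.1·(1.377) = 5.2393

5.2393


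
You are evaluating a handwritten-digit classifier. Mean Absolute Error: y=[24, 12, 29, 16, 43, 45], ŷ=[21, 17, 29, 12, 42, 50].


Absolute errors: |24-21|=3, |12-17|=5, |29-29|=0, |16-12|=4, |43-42|=1, |45-50|=5
Sum = 18
MAE = 18/6 = 3

3


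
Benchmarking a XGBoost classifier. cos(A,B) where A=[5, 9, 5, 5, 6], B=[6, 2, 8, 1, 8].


A·B = 5·6 + 9·2 + 5·8 + 5·1 + 6·8 = 141
‖A‖ = √192 = 13.8564, ‖B‖ = √169 = 13
cos = 141/(√192·√169) = 141/√32448 = 0.7828

0.7828


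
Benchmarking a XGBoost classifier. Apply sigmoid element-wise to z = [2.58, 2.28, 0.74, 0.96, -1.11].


σ(2.58) = 1/(1+e^-2.58) = 0.9296
σ(2.28) = 1/(1+e^-2.28) = 0.9072
σ(0.74) = 1/(1+e^-0.74) = 0.677
σ(0.96) = 1/(1+e^-0.96) = 0.7231
σ(-1.11) = 1/(1+e^1.11) = 0.2479
result = [0.9296, 0.9072, 0.677, 0.7231, 0.2479]

[0.9296, 0.9072, 0.677, 0.7231, 0.2479]


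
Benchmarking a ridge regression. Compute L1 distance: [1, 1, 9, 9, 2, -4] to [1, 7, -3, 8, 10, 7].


d = |1-1| + |1-7| + |9+ 3| + |9-8| + |2-10| + |-4-7|
  = 0 + 6 + 12 + 1 + 8 + 11
  = 38

38


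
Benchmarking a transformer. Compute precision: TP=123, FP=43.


Precision = TP/(TP+FP)
= 123/(123+43)
= 123/166 = 74.1%

74.1%


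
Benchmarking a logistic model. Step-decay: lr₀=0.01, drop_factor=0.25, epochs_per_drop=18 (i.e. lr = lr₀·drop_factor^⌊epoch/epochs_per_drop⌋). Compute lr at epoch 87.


n_drops = ⌊87/18⌋ = 4
lr = 0.01·0.25^4 = 0.01·0.00390625 = 0.0000390625

0.0000390625


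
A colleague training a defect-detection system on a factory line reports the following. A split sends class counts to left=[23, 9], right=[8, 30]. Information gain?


Parent = [31, 39], H_parent = 0.9906
H_left = 0.8571 (n=32), H_right = 0.7425 (n=38)
H_children = (32/70)·0.8571 + (38/70)·0.7425 = 0.7949
IG = 0.9906 - 0.7949 = 0.1957

0.1957


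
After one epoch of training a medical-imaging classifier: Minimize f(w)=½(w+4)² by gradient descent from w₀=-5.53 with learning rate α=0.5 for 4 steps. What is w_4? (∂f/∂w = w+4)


step 1: grad = -5.53+4 = -1.53; w = -5.53 - 0.5·(-1.53) = -4.765
step 2: grad = -4.765+4 = -0.765; w = -4.765 - 0.5·(-0.765) = -4.3825
step 3: grad = -4.3825+4 = -0.3825; w = -4.3825 - 0.5·(-0.3825) = -4.19125
step 4: grad = -4.19125+4 = -0.19125; w = -4.19125 - 0.5·(-0.19125) = -4.095625

-4.095625


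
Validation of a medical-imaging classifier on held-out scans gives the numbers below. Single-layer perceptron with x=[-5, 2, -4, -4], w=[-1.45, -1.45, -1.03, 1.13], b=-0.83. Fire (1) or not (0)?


z = (-5)·(-1.45) + (2)·(-1.45) + (-4)·(-1.03) + (-4)·(1.13) - 0.83
  = 3.12
step(z) = 1 (z≥0)

1


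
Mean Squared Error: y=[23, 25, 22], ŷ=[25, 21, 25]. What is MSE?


Squared errors: (23-25)²=4, (25-21)²=16, (22-25)²=9
Sum = 29
MSE = 29/3 = 29/3

29/3


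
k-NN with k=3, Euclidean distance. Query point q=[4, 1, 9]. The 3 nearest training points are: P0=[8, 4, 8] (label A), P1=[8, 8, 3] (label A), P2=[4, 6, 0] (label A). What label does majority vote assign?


d(q,P0) = 5.099  (label A)
d(q,P1) = 10.0499  (label A)
d(q,P2) = 10.2956  (label A)
Votes: A=3, B=0
Majority → A

A


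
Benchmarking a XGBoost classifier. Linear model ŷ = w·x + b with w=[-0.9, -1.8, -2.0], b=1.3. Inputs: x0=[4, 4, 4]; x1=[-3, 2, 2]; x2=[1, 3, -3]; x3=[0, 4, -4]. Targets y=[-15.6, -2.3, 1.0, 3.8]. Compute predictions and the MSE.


ŷ0 = (-0.9)·(4) + (-1.8)·(4) + (-2.0)·(4) + 1.3 = -17.5
ŷ1 = (-0.9)·(-3) + (-1.8)·(2) + (-2.0)·(2) + 1.3 = -3.6
ŷ2 = (-0.9)·(1) + (-1.8)·(3) + (-2.0)·(-3) + 1.3 = 1.0
ŷ3 = (-0.9)·(0) + (-1.8)·(4) + (-2.0)·(-4) + 1.3 = 2.1
errors² = [3.61, 1.69, 0.0, 2.89]
MSE = 8.1900/4 = 2.0475

2.0475


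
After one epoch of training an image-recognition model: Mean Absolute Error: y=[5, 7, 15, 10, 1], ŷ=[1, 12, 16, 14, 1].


Absolute errors: |5-1|=4, |7-12|=5, |15-16|=1, |10-14|=4, |1-1|=0
Sum = 14
MAE = 14/5 = 14/5

14/5


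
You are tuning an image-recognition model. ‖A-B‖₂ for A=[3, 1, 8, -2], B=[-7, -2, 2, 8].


d = √((3+ 7)² + (1+ 2)² + (8-2)² + (-2-8)²)
  = √(100 + 9 + 36 + 100)
  = √245 = 15.6525

15.6525


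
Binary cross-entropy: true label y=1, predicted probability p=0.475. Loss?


BCE = -[y·ln(p) + (1-y)·ln(1-p)]
= -1·ln(0.475) - 0
= -ln(0.475) = 0.7444

0.7444


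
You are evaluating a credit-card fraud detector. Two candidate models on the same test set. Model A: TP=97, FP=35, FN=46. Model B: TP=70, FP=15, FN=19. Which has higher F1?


Model A: P=97/132=0.7348, R=97/143=0.6783, F1=2PR/(P+R)=2TP/(2TP+FP+FN)=194/275=0.7055
Model B: P=70/85=0.8235, R=70/89=0.7865, F1=2PR/(P+R)=2TP/(2TP+FP+FN)=140/174=0.8046
0.7055 < 0.8046 → Model B

Model B


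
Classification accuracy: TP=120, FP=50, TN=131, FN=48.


Accuracy = (TP+TN)/(TP+TN+FP+FN)
= (120+131)/(349)
= 251/349 = 71.92%

71.92%


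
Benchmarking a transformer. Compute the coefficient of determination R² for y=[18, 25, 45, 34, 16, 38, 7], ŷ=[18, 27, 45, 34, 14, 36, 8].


ȳ = 26.1429
SS_res = Σ(y-ŷ)² = 13
SS_tot = Σ(y-ȳ)² = 1094.86
R² = 1 - SS_res/SS_tot = 1 - 0.0119 = 0.9881

0.9881


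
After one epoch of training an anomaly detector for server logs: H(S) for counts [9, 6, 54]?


Probabilities: [9/69, 6/69, 54/69] ≈ [0.1304, 0.087, 0.7826]
H = -((9/69)·log₂(9/69) + (6/69)·log₂(6/69) + (54/69)·log₂(54/69))
  = 0.9665 bits

0.9665 bits


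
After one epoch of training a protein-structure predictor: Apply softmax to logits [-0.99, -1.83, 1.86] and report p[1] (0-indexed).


Exponentials: e^-0.99=0.3716, e^-1.83=0.1604, e^1.86=6.4237
Sum = 6.9557
Softmax = [0.0534, 0.0231, 0.9235]
p[1] = 0.1604/6.9557 = 0.0231

0.0231


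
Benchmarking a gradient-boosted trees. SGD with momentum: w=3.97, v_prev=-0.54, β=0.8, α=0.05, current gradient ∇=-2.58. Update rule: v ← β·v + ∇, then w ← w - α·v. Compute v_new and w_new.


v_new = 0.8·-0.54 - 2.58 = -0.432 - 2.58 = -3.012
w_new = 3.97 - 0.05·-3.012 = 3.97 + 0.1506 = 4.1206

v_new=-3.012, w_new=4.1206


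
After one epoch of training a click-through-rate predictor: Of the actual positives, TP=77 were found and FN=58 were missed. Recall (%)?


Recall = TP/(TP+FN)
= 77/(77+58)
= 77/135 = 57.04%

57.04%


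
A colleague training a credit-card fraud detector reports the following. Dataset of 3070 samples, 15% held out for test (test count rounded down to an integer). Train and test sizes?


Test = ⌊3070·15/100⌋ = 460
Train = 3070 - 460 = 2610

Train: 2610, Test: 460


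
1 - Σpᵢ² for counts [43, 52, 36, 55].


Probabilities: [43/186, 52/186, 36/186, 55/186] ≈ [0.2312, 0.2796, 0.1935, 0.2957]
Σpᵢ² = (1849 + 2704 + 1296 + 3025)/186² = 8874/34596
Gini = 1 - Σpᵢ² = 1 - 8874/34596 = 0.7435

0.7435


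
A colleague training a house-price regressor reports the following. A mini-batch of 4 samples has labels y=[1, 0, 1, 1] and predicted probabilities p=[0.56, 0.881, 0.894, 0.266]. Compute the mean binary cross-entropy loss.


L[0] = -ln(0.56) = 0.5798
L[1] = -ln(1-0.881) = -ln(0.119) = 2.1286
L[2] = -ln(0.894) = 0.112
L[3] = -ln(0.266) = 1.3243
mean = (0.5798 + 2.1286 + 0.112 + 1.3243)/4 = 1.0362

1.0362


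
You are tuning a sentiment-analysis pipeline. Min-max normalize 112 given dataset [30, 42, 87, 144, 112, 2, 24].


min=2, max=144
(112-2)/(144-2) = 110/142 = 0.7746

0.7746


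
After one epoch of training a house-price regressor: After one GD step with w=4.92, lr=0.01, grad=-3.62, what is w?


w_new = w - α·∇
= 4.92 - 0.01·-3.62
= 4.92 + 0.0362
= 4.9562

4.9562


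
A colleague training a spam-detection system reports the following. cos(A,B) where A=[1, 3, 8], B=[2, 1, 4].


A·B = 1·2 + 3·1 + 8·4 = 37
‖A‖ = √74 = 8.6023, ‖B‖ = √21 = 4.5826
cos = 37/(√74·√21) = 37/√1554 = 0.9386

0.9386


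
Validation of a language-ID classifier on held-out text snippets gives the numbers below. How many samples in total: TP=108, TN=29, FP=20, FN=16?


Total = TP + TN + FP + FN
= 108 + 29 + 20 + 16
= 173
(Predicted positive: 128, predicted negative: 45)

173


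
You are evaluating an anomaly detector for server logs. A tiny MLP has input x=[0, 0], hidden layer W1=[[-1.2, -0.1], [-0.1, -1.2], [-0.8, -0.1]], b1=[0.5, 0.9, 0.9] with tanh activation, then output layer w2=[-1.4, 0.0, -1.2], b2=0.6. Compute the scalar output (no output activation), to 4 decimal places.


z1[0] = (-1.2)·(0) + (-0.1)·(0) + 0.5 = 0.5
z1[1] = (-0.1)·(0) + (-1.2)·(0) + 0.9 = 0.9
z1[2] = (-0.8)·(0) + (-0.1)·(0) + 0.9 = 0.9
h = tanh(z1) = [0.4621, 0.7163, 0.7163]
output = (-1.4)·(0.4621) + (0.0)·(0.7163) + (-1.2)·(0.7163) + 0.6 = -0.9065

-0.9065


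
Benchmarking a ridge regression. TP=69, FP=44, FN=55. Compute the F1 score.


Precision = 69/113 = 0.6106
Recall = 69/124 = 0.5565
F1 = 2·P·R/(P+R) = 2·TP/(2·TP+FP+FN) = 138/(138+44+55) = 138/237 = 0.5823

0.5823


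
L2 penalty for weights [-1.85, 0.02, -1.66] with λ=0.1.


‖w‖₂² = (-1.85)² + (0.02)² + (-1.66)²
     = 3.4225 + 0.0004 + 2.7556
     = 6.1785
λ·‖w‖₂² = 0.1·6.1785 = 0.61785

0.61785


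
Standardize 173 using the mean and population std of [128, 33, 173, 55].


μ = 97.25, σ = 56.1176
z = (173 - 97.25)/56.1176 = 1.3498

1.3498


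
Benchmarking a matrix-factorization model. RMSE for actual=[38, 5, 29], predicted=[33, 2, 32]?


MSE = 43/3 = 14.3333
RMSE = √(43/3) = 3.7859

3.7859


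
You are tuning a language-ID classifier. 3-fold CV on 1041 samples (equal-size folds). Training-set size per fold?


Fold size = 1041/3 = 347
Training per fold = 1041 - 347 = 694

694


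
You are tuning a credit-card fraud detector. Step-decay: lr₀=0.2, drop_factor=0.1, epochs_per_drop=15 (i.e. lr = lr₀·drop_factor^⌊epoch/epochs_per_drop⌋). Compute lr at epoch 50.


n_drops = ⌊50/15⌋ = 3
lr = 0.2·0.1^3 = 0.2·0.001 = 0.0002

0.0002


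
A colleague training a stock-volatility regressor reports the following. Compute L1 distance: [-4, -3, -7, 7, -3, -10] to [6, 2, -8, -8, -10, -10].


d = |-4-6| + |-3-2| + |-7+ 8| + |7+ 8| + |-3+ 10| + |-10+ 10|
  = 10 + 5 + 1 + 15 + 7 + 0
  = 38

38


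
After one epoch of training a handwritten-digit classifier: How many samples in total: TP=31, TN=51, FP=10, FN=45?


Total = TP + TN + FP + FN
= 31 + 51 + 10 + 45
= 137
(Predicted positive: 41, predicted negative: 96)

137


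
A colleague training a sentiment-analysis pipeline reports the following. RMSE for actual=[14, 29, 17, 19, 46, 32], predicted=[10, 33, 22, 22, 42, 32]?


MSE = 82/6 = 13.6667
RMSE = √(82/6) = 3.6968

3.6968


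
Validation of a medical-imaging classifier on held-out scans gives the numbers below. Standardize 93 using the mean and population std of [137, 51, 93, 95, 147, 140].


μ = 110.5, σ = 34.1358
z = (93 - 110.5)/34.1358 = -0.5127

-0.5127


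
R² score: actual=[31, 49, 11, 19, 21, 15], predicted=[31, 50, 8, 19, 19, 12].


ȳ = 24.3333
SS_res = Σ(y-ŷ)² = 23
SS_tot = Σ(y-ȳ)² = 957.33
R² = 1 - SS_res/SS_tot = 1 - 0.024 = 0.976

0.976


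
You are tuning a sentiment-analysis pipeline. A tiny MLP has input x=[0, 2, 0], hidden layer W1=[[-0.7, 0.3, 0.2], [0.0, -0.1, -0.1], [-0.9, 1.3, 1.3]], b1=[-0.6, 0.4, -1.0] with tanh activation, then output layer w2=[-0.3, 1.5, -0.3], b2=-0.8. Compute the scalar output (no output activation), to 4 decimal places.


z1[0] = (-0.7)·(0) + (0.3)·(2) + (0.2)·(0) - 0.6 = 0.0
z1[1] = (0.0)·(0) + (-0.1)·(2) + (-0.1)·(0) + 0.4 = 0.2
z1[2] = (-0.9)·(0) + (1.3)·(2) + (1.3)·(0) - 1.0 = 1.6
h = tanh(z1) = [0.0, 0.1974, 0.9217]
output = (-0.3)·(0.0) + (1.5)·(0.1974) + (-0.3)·(0.9217) - 0.8 = -0.7804

-0.7804


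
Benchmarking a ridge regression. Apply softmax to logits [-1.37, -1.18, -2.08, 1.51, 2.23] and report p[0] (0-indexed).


Exponentials: e^-1.37=0.2541, e^-1.18=0.3073, e^-2.08=0.1249, e^1.51=4.5267, e^2.23=9.2999
Sum = 14.5129
Softmax = [0.0175, 0.0212, 0.0086, 0.3119, 0.6408]
p[0] = 0.2541/14.5129 = 0.0175

0.0175


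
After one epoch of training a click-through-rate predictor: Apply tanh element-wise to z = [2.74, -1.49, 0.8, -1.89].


tanh(2.74) = 0.9917
tanh(-1.49) = -0.9033
tanh(0.8) = 0.664
tanh(-1.89) = -0.9554
result = [0.9917, -0.9033, 0.664, -0.9554]

[0.9917, -0.9033, 0.664, -0.9554]


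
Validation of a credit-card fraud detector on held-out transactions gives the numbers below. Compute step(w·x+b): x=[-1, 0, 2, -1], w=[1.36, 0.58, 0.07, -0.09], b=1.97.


z = (-1)·(1.36) + (0)·(0.58) + (2)·(0.07) + (-1)·(-0.09) + 1.97
  = 0.84
step(z) = 1 (z≥0)

1


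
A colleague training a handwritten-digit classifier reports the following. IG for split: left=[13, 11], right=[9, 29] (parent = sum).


Parent = [22, 40], H_parent = 0.9383
H_left = 0.995 (n=24), H_right = 0.7897 (n=38)
H_children = (24/62)·0.995 + (38/62)·0.7897 = 0.8692
IG = 0.9383 - 0.8692 = 0.0691

0.0691


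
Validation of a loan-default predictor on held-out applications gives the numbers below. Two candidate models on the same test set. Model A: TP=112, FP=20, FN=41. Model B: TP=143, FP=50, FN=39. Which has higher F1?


Model A: P=112/132=0.8485, R=112/153=0.732, F1=2PR/(P+R)=2TP/(2TP+FP+FN)=224/285=0.786
Model B: P=143/193=0.7409, R=143/182=0.7857, F1=2PR/(P+R)=2TP/(2TP+FP+FN)=286/375=0.7627
0.786 > 0.7627 → Model A

Model A


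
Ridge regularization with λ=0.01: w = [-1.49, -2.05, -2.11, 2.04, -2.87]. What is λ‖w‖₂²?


‖w‖₂² = (-1.49)² + (-2.05)² + (-2.11)² + (2.04)² + (-2.87)²
     = 2.2201 + 4.2025 + 4.4521 + 4.1616 + 8.2369
     = 23.2732
λ·‖w‖₂² = 0.01·23.2732 = 0.232732

0.232732


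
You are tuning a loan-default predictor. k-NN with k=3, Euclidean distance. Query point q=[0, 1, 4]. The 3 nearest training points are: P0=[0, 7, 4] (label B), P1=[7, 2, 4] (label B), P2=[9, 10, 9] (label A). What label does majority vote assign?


d(q,P0) = 6.0  (label B)
d(q,P1) = 7.0711  (label B)
d(q,P2) = 13.6748  (label A)
Votes: A=1, B=2
Majority → B

B


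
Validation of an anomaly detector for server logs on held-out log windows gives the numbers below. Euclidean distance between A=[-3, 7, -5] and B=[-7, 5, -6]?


d = √((-3+ 7)² + (7-5)² + (-5+ 6)²)
  = √(16 + 4 + 1)
  = √21 = 4.5826

4.5826


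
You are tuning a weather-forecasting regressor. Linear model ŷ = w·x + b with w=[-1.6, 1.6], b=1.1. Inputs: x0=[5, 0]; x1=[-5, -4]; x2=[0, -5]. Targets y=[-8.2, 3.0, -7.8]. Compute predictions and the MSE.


ŷ0 = (-1.6)·(5) + (1.6)·(0) + 1.1 = -6.9
ŷ1 = (-1.6)·(-5) + (1.6)·(-4) + 1.1 = 2.7
ŷ2 = (-1.6)·(0) + (1.6)·(-5) + 1.1 = -6.9
errors² = [1.69, 0.09, 0.81]
MSE = 2.5900/3 = 0.8633

0.8633


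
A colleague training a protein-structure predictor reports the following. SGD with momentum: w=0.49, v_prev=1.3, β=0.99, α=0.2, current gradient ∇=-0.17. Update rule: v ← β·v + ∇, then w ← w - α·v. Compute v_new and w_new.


v_new = 0.99·1.3 - 0.17 = 1.287 - 0.17 = 1.117
w_new = 0.49 - 0.2·1.117 = 0.49 - 0.2234 = 0.2666

v_new=1.117, w_new=0.2666


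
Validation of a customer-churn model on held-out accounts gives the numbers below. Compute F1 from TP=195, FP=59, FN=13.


Precision = 195/254 = 0.7677
Recall = 195/208 = 0.9375
F1 = 2·P·R/(P+R) = 2·TP/(2·TP+FP+FN) = 390/(390+59+13) = 390/462 = 0.8442

0.8442
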